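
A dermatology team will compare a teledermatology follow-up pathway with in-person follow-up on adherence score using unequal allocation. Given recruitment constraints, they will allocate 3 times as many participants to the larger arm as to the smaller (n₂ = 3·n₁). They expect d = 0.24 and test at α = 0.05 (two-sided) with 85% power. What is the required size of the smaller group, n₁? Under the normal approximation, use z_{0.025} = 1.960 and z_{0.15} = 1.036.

n₁ = 208

With allocation ratio k = n₂/n₁ = 3, Var(x̄₁−x̄₂) = σ²(1/n₁ + 1/(k·n₁)) = σ²·(k+1)/(k·n₁).
So n₁ = (1 + 1/k)·((z_{α/2} + z_β)/d)² = 1.333 × (2.996/0.24)².
n₁ = 1.333 × 155.83 = 207.8.
Round up: n₁ = 208, giving n₂ = 3 × 208 = 624.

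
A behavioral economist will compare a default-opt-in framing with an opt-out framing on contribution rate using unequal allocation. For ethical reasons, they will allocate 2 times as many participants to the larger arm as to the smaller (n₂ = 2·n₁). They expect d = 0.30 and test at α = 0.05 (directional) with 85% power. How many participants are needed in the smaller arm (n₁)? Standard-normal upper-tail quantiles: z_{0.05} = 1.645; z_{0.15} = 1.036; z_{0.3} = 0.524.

n₁ = 120

With allocation ratio k = n₂/n₁ = 2, Var(x̄₁−x̄₂) = σ²(1/n₁ + 1/(k·n₁)) = σ²·(k+1)/(k·n₁).
So n₁ = (1 + 1/k)·((z_{α} + z_β)/d)² = 1.500 × (2.681/0.30)².
n₁ = 1.500 × 79.86 = 119.8.
Round up: n₁ = 120, giving n₂ = 2 × 120 = 240.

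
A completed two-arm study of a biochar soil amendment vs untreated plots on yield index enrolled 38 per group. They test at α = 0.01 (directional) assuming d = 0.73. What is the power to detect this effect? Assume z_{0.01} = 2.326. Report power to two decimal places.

For two equal groups, power = Φ(d·√(n/2) − z_{α}).
d·√(n/2) = 0.73 × √(38/2) = 0.73 × 4.359 = 3.182.
z_β = 3.182 − 2.326 = 0.856.
Power = Φ(0.856) = 0.804.

power ≈ 0.80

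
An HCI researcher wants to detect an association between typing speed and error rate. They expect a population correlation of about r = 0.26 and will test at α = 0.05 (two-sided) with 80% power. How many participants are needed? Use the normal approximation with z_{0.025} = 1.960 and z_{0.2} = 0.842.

n = 114

Fisher's z: C = ½·ln((1+r)/(1−r)) = ½·ln(1.7027) = 0.2661.
n = ((z_{α/2} + z_β)/C)² + 3.
(1.960 + 0.842) / 0.2661 = 2.802 / 0.2661 = 10.530.
n = 10.530² + 3 = 110.88 + 3 = 113.9.
Round up.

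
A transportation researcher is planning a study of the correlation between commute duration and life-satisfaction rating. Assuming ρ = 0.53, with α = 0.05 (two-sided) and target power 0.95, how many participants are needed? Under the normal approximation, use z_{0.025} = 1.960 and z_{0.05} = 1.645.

n = 41

Fisher's z: C = ½·ln((1+r)/(1−r)) = ½·ln(3.2553) = 0.5901.
n = ((z_{α/2} + z_β)/C)² + 3.
(1.960 + 1.645) / 0.5901 = 3.605 / 0.5901 = 6.109.
n = 6.109² + 3 = 37.32 + 3 = 40.3.
Round up.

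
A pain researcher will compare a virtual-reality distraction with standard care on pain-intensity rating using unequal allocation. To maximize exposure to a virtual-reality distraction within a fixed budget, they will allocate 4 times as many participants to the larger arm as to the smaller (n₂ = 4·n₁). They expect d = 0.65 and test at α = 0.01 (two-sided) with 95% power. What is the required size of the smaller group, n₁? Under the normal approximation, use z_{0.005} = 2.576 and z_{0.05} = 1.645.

With allocation ratio k = n₂/n₁ = 4, Var(x̄₁−x̄₂) = σ²(1/n₁ + 1/(k·n₁)) = σ²·(k+1)/(k·n₁).
So n₁ = (1 + 1/k)·((z_{α/2} + z_β)/d)² = 1.250 × (4.221/0.65)².
n₁ = 1.250 × 42.17 = 52.7.
Round up: n₁ = 53, giving n₂ = 4 × 53 = 212.

n₁ = 53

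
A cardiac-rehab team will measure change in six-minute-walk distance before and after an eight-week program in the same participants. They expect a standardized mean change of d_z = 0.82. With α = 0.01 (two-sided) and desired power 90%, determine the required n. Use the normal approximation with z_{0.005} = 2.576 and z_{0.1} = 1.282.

n = 23 pairs

For a paired (one-sample on differences) test: n = ((z_{α/2} + z_β) / d)².
z_{α/2} + z_β = 2.576 + 1.282 = 3.858.
n = (3.858 / 0.82)² = 4.705² = 22.14.
Round up.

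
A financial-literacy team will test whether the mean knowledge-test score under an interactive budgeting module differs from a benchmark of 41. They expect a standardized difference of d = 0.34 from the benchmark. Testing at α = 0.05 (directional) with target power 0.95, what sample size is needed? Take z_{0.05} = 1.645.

For a one-sample test: n = ((z_{α} + z_β) / d)².
z_{α} + z_β = 1.645 + 1.645 = 3.290.
n = (3.290 / 0.34)² = 9.676² = 93.63.
Round up.

n = 94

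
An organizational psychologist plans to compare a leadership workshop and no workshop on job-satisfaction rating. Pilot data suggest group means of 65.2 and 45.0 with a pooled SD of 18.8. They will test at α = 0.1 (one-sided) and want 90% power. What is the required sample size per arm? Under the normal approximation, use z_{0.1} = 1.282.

Cohen's d = |M₁ − M₂| / SD_pooled = |65.2 − 45.0| / 18.8 = 20.2 / 18.8 = 1.074.
For two independent groups with equal n: n = 2·((z_{α} + z_β) / d)².
z_{α} + z_β = 1.282 + 1.282 = 2.564.
n = 2 × (2.564 / 1.074)² = 2 × 2.387² = 2 × 5.70 = 11.4.
Round up to the next whole participant.

n = 12 per group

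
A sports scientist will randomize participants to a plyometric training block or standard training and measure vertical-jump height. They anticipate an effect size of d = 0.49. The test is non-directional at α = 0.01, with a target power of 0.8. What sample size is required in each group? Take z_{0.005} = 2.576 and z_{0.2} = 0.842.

For two independent groups with equal n: n = 2·((z_{α/2} + z_β) / d)².
z_{α/2} + z_β = 2.576 + 0.842 = 3.418.
n = 2 × (3.418 / 0.49)² = 2 × 6.976² = 2 × 48.66 = 97.3.
Round up to the next whole participant.

n = 98 per group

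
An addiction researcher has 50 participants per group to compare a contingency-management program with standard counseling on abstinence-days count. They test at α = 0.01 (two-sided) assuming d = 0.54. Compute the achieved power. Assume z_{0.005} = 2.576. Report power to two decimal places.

For two equal groups, power = Φ(d·√(n/2) − z_{α/2}).
d·√(n/2) = 0.54 × √(50/2) = 0.54 × 5.000 = 2.700.
z_β = 2.700 − 2.576 = 0.124.
Power = Φ(0.124) = 0.549.

power ≈ 0.55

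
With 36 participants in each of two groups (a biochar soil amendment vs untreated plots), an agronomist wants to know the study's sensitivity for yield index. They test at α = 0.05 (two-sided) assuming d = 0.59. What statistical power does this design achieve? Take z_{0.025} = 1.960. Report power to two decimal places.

power ≈ 0.71

For two equal groups, power = Φ(d·√(n/2) − z_{α/2}).
d·√(n/2) = 0.59 × √(36/2) = 0.59 × 4.243 = 2.503.
z_β = 2.503 − 1.960 = 0.543.
Power = Φ(0.543) = 0.706.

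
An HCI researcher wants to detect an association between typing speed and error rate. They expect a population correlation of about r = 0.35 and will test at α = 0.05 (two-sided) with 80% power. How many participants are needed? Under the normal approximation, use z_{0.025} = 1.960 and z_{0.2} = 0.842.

Fisher's z: C = ½·ln((1+r)/(1−r)) = ½·ln(2.0769) = 0.3654.
n = ((z_{α/2} + z_β)/C)² + 3.
(1.960 + 0.842) / 0.3654 = 2.802 / 0.3654 = 7.668.
n = 7.668² + 3 = 58.80 + 3 = 61.8.
Round up.

n = 62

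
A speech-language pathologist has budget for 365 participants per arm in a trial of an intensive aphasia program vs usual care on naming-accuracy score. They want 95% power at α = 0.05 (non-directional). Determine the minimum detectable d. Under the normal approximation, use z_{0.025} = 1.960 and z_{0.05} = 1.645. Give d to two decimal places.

For two independent groups of n = 365 each: d_min = (z_{α/2} + z_β)·√(2/n).
z-sum = 1.960 + 1.645 = 3.605.
d_min = 3.605 × √(2/365) = 3.605 × 0.0740 = 0.267.

d_min ≈ 0.27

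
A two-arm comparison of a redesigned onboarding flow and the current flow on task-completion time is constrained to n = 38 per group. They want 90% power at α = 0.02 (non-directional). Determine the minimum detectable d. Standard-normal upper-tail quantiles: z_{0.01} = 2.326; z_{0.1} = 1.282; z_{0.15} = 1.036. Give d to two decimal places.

d_min ≈ 0.83

For two independent groups of n = 38 each: d_min = (z_{α/2} + z_β)·√(2/n).
z-sum = 2.326 + 1.282 = 3.608.
d_min = 3.608 × √(2/38) = 3.608 × 0.2294 = 0.828.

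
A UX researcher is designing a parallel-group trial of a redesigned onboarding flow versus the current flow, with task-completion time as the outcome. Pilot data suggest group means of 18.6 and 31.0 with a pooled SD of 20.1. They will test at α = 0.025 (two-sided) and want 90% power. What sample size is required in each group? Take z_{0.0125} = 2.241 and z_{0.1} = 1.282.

n = 66 per group

Cohen's d = |M₁ − M₂| / SD_pooled = |18.6 − 31.0| / 20.1 = 12.4 / 20.1 = 0.617.
For two independent groups with equal n: n = 2·((z_{α/2} + z_β) / d)².
z_{α/2} + z_β = 2.241 + 1.282 = 3.523.
n = 2 × (3.523 / 0.617)² = 2 × 5.710² = 2 × 32.60 = 65.2.
Round up to the next whole participant.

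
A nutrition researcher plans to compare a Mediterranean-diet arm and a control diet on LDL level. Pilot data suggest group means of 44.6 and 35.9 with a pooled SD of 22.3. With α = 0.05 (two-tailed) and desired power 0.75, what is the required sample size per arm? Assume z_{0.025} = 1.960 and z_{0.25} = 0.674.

Cohen's d = |M₁ − M₂| / SD_pooled = |44.6 − 35.9| / 22.3 = 8.7 / 22.3 = 0.390.
For two independent groups with equal n: n = 2·((z_{α/2} + z_β) / d)².
z_{α/2} + z_β = 1.960 + 0.674 = 2.634.
n = 2 × (2.634 / 0.390)² = 2 × 6.754² = 2 × 45.61 = 91.2.
Round up to the next whole participant.

n = 92 per group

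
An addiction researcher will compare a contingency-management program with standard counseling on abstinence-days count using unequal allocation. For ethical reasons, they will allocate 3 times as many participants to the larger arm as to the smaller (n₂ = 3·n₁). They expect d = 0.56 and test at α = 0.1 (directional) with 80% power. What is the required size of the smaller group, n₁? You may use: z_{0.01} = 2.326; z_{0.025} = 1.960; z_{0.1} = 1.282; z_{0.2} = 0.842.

n₁ = 20

With allocation ratio k = n₂/n₁ = 3, Var(x̄₁−x̄₂) = σ²(1/n₁ + 1/(k·n₁)) = σ²·(k+1)/(k·n₁).
So n₁ = (1 + 1/k)·((z_{α} + z_β)/d)² = 1.333 × (2.124/0.56)².
n₁ = 1.333 × 14.39 = 19.2.
Round up: n₁ = 20, giving n₂ = 3 × 20 = 60.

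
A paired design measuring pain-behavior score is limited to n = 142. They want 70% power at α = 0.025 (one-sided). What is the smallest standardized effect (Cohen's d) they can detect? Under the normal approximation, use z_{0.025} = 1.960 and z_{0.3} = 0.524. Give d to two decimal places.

For a single sample (or paired design) of n = 142: d_min = (z_{α} + z_β)/√n.
z-sum = 1.960 + 0.524 = 2.484.
d_min = 2.484 / √142 = 2.484 / 11.916 = 0.208.

d_min ≈ 0.21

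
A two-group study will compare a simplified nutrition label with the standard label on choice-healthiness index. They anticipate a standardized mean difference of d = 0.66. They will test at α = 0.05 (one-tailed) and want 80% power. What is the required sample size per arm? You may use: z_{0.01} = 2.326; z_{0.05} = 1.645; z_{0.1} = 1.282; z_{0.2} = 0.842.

For two independent groups with equal n: n = 2·((z_{α} + z_β) / d)².
z_{α} + z_β = 1.645 + 0.842 = 2.487.
n = 2 × (2.487 / 0.66)² = 2 × 3.768² = 2 × 14.20 = 28.4.
Round up to the next whole participant.

n = 29 per group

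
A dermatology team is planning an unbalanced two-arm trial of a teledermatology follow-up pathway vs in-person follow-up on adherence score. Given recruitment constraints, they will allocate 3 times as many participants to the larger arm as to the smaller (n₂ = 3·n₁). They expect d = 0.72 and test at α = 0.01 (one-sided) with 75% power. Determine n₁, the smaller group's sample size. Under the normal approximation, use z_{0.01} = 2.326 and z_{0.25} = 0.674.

n₁ = 24

With allocation ratio k = n₂/n₁ = 3, Var(x̄₁−x̄₂) = σ²(1/n₁ + 1/(k·n₁)) = σ²·(k+1)/(k·n₁).
So n₁ = (1 + 1/k)·((z_{α} + z_β)/d)² = 1.333 × (3.000/0.72)².
n₁ = 1.333 × 17.36 = 23.1.
Round up: n₁ = 24, giving n₂ = 3 × 24 = 72.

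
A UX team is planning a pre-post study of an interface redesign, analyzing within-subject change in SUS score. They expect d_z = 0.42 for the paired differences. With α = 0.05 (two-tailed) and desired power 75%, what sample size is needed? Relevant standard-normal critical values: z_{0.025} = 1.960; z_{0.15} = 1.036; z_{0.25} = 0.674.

n = 40 pairs

For a paired (one-sample on differences) test: n = ((z_{α/2} + z_β) / d)².
z_{α/2} + z_β = 1.960 + 0.674 = 2.634.
n = (2.634 / 0.42)² = 6.271² = 39.33.
Round up.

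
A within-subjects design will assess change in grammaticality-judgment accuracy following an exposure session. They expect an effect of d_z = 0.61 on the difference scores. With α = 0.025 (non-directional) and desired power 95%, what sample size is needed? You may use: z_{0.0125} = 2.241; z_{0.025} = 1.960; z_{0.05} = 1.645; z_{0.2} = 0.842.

For a paired (one-sample on differences) test: n = ((z_{α/2} + z_β) / d)².
z_{α/2} + z_β = 2.241 + 1.645 = 3.886.
n = (3.886 / 0.61)² = 6.370² = 40.58.
Round up.

n = 41 pairs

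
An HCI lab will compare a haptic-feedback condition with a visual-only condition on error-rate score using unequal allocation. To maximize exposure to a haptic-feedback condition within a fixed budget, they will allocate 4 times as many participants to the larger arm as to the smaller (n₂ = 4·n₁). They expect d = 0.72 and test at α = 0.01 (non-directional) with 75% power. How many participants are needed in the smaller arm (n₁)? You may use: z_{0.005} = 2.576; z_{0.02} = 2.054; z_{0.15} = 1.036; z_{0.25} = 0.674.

n₁ = 26

With allocation ratio k = n₂/n₁ = 4, Var(x̄₁−x̄₂) = σ²(1/n₁ + 1/(k·n₁)) = σ²·(k+1)/(k·n₁).
So n₁ = (1 + 1/k)·((z_{α/2} + z_β)/d)² = 1.250 × (3.250/0.72)².
n₁ = 1.250 × 20.38 = 25.5.
Round up: n₁ = 26, giving n₂ = 4 × 26 = 104.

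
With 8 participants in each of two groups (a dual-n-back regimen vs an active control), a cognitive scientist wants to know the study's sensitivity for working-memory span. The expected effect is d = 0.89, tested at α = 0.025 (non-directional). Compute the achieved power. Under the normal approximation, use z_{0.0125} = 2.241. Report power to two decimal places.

For two equal groups, power = Φ(d·√(n/2) − z_{α/2}).
d·√(n/2) = 0.89 × √(8/2) = 0.89 × 2.000 = 1.780.
z_β = 1.780 − 2.241 = -0.461.
Power = Φ(-0.461) = 0.322.

power ≈ 0.32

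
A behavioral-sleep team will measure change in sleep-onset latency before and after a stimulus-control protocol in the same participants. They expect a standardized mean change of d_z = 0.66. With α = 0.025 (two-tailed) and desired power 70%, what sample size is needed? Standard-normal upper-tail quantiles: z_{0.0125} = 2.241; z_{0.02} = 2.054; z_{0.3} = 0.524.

n = 18 pairs

For a paired (one-sample on differences) test: n = ((z_{α/2} + z_β) / d)².
z_{α/2} + z_β = 2.241 + 0.524 = 2.765.
n = (2.765 / 0.66)² = 4.189² = 17.55.
Round up.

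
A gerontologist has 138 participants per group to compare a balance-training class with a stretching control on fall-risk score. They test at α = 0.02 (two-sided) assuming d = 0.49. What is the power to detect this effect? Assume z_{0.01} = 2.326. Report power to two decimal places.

For two equal groups, power = Φ(d·√(n/2) − z_{α/2}).
d·√(n/2) = 0.49 × √(138/2) = 0.49 × 8.307 = 4.070.
z_β = 4.070 − 2.326 = 1.744.
Power = Φ(1.744) = 0.959.

power ≈ 0.96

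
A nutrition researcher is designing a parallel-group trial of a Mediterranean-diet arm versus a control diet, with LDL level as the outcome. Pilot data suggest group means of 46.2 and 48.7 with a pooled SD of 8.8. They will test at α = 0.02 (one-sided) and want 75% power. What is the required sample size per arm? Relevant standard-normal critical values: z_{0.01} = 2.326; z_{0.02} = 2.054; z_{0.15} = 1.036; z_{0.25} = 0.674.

n = 185 per group

Cohen's d = |M₁ − M₂| / SD_pooled = |46.2 − 48.7| / 8.8 = 2.5 / 8.8 = 0.284.
For two independent groups with equal n: n = 2·((z_{α} + z_β) / d)².
z_{α} + z_β = 2.054 + 0.674 = 2.728.
n = 2 × (2.728 / 0.284)² = 2 × 9.606² = 2 × 92.27 = 184.5.
Round up to the next whole participant.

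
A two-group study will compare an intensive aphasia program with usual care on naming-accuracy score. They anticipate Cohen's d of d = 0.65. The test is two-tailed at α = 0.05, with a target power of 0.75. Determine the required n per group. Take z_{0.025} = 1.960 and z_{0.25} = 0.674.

n = 33 per group

For two independent groups with equal n: n = 2·((z_{α/2} + z_β) / d)².
z_{α/2} + z_β = 1.960 + 0.674 = 2.634.
n = 2 × (2.634 / 0.65)² = 2 × 4.052² = 2 × 16.42 = 32.8.
Round up to the next whole participant.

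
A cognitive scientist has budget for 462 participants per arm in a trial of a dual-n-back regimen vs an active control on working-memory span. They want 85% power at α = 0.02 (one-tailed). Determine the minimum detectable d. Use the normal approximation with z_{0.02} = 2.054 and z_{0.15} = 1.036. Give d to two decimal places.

For two independent groups of n = 462 each: d_min = (z_{α} + z_β)·√(2/n).
z-sum = 2.054 + 1.036 = 3.090.
d_min = 3.090 × √(2/462) = 3.090 × 0.0658 = 0.203.

d_min ≈ 0.20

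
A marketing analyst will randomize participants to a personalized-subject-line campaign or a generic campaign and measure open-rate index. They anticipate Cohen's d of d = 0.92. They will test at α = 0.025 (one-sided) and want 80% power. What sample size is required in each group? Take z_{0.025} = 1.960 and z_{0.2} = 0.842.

For two independent groups with equal n: n = 2·((z_{α} + z_β) / d)².
z_{α} + z_β = 1.960 + 0.842 = 2.802.
n = 2 × (2.802 / 0.92)² = 2 × 3.046² = 2 × 9.28 = 18.6.
Round up to the next whole participant.

n = 19 per group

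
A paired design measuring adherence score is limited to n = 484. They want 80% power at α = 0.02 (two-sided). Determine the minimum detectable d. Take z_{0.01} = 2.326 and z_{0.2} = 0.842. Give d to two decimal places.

For a single sample (or paired design) of n = 484: d_min = (z_{α/2} + z_β)/√n.
z-sum = 2.326 + 0.842 = 3.168.
d_min = 3.168 / √484 = 3.168 / 22.000 = 0.144.

d_min ≈ 0.14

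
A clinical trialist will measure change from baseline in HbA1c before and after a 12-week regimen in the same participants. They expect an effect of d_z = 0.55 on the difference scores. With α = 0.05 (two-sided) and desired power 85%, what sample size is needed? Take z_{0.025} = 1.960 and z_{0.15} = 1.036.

n = 30 pairs

For a paired (one-sample on differences) test: n = ((z_{α/2} + z_β) / d)².
z_{α/2} + z_β = 1.960 + 1.036 = 2.996.
n = (2.996 / 0.55)² = 5.447² = 29.67.
Round up.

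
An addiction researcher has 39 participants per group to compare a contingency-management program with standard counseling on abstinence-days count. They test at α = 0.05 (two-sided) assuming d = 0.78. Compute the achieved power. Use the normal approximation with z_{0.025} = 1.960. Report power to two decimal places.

power ≈ 0.93

For two equal groups, power = Φ(d·√(n/2) − z_{α/2}).
d·√(n/2) = 0.78 × √(39/2) = 0.78 × 4.416 = 3.444.
z_β = 3.444 − 1.960 = 1.484.
Power = Φ(1.484) = 0.931.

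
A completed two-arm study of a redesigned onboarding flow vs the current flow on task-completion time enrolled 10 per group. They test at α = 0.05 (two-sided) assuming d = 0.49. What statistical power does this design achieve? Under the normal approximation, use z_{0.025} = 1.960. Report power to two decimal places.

power ≈ 0.19

For two equal groups, power = Φ(d·√(n/2) − z_{α/2}).
d·√(n/2) = 0.49 × √(10/2) = 0.49 × 2.236 = 1.096.
z_β = 1.096 − 1.960 = -0.864.
Power = Φ(-0.864) = 0.194.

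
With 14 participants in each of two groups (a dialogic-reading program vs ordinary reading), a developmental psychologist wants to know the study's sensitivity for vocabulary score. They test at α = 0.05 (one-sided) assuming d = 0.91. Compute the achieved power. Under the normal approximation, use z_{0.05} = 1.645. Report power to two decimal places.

For two equal groups, power = Φ(d·√(n/2) − z_{α}).
d·√(n/2) = 0.91 × √(14/2) = 0.91 × 2.646 = 2.408.
z_β = 2.408 − 1.645 = 0.763.
Power = Φ(0.763) = 0.777.

power ≈ 0.78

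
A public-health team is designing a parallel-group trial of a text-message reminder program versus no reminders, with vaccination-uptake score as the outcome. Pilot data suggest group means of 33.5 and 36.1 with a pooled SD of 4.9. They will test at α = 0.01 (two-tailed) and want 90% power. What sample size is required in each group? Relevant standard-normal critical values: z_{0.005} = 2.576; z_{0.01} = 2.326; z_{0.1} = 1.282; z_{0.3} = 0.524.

Cohen's d = |M₁ − M₂| / SD_pooled = |33.5 − 36.1| / 4.9 = 2.6 / 4.9 = 0.531.
For two independent groups with equal n: n = 2·((z_{α/2} + z_β) / d)².
z_{α/2} + z_β = 2.576 + 1.282 = 3.858.
n = 2 × (3.858 / 0.531)² = 2 × 7.266² = 2 × 52.79 = 105.6.
Round up to the next whole participant.

n = 106 per group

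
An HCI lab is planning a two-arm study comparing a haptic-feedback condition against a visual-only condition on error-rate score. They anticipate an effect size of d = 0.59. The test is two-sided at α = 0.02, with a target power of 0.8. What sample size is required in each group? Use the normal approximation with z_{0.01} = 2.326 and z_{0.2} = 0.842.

For two independent groups with equal n: n = 2·((z_{α/2} + z_β) / d)².
z_{α/2} + z_β = 2.326 + 0.842 = 3.168.
n = 2 × (3.168 / 0.59)² = 2 × 5.369² = 2 × 28.83 = 57.7.
Round up to the next whole participant.

n = 58 per group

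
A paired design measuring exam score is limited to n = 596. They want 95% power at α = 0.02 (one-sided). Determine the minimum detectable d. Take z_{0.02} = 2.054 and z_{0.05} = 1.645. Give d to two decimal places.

For a single sample (or paired design) of n = 596: d_min = (z_{α} + z_β)/√n.
z-sum = 2.054 + 1.645 = 3.699.
d_min = 3.699 / √596 = 3.699 / 24.413 = 0.152.

d_min ≈ 0.15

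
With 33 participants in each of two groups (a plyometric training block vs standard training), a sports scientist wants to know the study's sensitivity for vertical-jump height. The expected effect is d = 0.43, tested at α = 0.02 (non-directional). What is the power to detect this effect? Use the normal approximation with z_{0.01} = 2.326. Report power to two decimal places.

For two equal groups, power = Φ(d·√(n/2) − z_{α/2}).
d·√(n/2) = 0.43 × √(33/2) = 0.43 × 4.062 = 1.747.
z_β = 1.747 − 2.326 = -0.579.
Power = Φ(-0.579) = 0.281.

power ≈ 0.28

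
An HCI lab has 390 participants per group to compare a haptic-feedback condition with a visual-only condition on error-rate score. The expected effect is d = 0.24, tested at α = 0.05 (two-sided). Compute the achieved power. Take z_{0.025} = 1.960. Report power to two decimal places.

For two equal groups, power = Φ(d·√(n/2) − z_{α/2}).
d·√(n/2) = 0.24 × √(390/2) = 0.24 × 13.964 = 3.351.
z_β = 3.351 − 1.960 = 1.391.
Power = Φ(1.391) = 0.918.

power ≈ 0.92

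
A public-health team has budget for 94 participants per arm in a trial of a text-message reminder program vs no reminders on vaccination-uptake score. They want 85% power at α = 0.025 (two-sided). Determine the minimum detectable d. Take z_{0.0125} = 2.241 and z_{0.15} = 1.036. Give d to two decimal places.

For two independent groups of n = 94 each: d_min = (z_{α/2} + z_β)·√(2/n).
z-sum = 2.241 + 1.036 = 3.277.
d_min = 3.277 × √(2/94) = 3.277 × 0.1459 = 0.478.

d_min ≈ 0.48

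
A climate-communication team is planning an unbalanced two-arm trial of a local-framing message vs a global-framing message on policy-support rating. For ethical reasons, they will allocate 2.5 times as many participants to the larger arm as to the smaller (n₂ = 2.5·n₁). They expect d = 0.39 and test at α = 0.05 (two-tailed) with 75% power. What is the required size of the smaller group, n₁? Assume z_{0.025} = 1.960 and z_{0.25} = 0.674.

n₁ = 64

With allocation ratio k = n₂/n₁ = 2.5, Var(x̄₁−x̄₂) = σ²(1/n₁ + 1/(k·n₁)) = σ²·(k+1)/(k·n₁).
So n₁ = (1 + 1/k)·((z_{α/2} + z_β)/d)² = 1.400 × (2.634/0.39)².
n₁ = 1.400 × 45.61 = 63.9.
Round up: n₁ = 64, giving n₂ = 2.5 × 64 = 160.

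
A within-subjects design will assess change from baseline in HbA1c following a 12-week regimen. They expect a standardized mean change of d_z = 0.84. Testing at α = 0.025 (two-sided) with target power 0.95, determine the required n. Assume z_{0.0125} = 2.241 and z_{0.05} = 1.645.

For a paired (one-sample on differences) test: n = ((z_{α/2} + z_β) / d)².
z_{α/2} + z_β = 2.241 + 1.645 = 3.886.
n = (3.886 / 0.84)² = 4.626² = 21.40.
Round up.

n = 22 pairs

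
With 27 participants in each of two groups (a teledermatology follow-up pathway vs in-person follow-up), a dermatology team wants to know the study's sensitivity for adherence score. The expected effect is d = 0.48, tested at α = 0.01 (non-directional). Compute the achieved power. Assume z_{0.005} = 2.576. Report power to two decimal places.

For two equal groups, power = Φ(d·√(n/2) − z_{α/2}).
d·√(n/2) = 0.48 × √(27/2) = 0.48 × 3.674 = 1.764.
z_β = 1.764 − 2.576 = -0.812.
Power = Φ(-0.812) = 0.208.

power ≈ 0.21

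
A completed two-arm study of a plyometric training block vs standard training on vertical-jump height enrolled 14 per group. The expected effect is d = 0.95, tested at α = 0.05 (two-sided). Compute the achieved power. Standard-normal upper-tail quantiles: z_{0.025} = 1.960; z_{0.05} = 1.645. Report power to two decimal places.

power ≈ 0.71

For two equal groups, power = Φ(d·√(n/2) − z_{α/2}).
d·√(n/2) = 0.95 × √(14/2) = 0.95 × 2.646 = 2.513.
z_β = 2.513 − 1.960 = 0.553.
Power = Φ(0.553) = 0.710.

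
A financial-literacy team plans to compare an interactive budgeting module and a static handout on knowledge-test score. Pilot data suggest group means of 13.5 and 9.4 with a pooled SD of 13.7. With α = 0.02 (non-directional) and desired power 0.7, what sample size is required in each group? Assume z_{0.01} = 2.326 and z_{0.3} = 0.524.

n = 182 per group

Cohen's d = |M₁ − M₂| / SD_pooled = |13.5 − 9.4| / 13.7 = 4.1 / 13.7 = 0.299.
For two independent groups with equal n: n = 2·((z_{α/2} + z_β) / d)².
z_{α/2} + z_β = 2.326 + 0.524 = 2.850.
n = 2 × (2.850 / 0.299)² = 2 × 9.532² = 2 × 90.85 = 181.7.
Round up to the next whole participant.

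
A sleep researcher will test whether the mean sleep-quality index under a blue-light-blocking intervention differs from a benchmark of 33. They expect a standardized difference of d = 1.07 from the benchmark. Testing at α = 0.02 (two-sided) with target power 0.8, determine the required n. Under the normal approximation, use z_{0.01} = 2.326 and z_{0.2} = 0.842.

For a one-sample test: n = ((z_{α/2} + z_β) / d)².
z_{α/2} + z_β = 2.326 + 0.842 = 3.168.
n = (3.168 / 1.07)² = 2.961² = 8.77.
Round up.

n = 9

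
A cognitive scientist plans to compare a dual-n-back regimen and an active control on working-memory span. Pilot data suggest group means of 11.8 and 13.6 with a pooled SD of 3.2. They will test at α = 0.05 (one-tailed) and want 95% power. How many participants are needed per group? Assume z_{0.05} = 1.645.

Cohen's d = |M₁ − M₂| / SD_pooled = |11.8 − 13.6| / 3.2 = 1.8 / 3.2 = 0.562.
For two independent groups with equal n: n = 2·((z_{α} + z_β) / d)².
z_{α} + z_β = 1.645 + 1.645 = 3.290.
n = 2 × (3.290 / 0.562)² = 2 × 5.854² = 2 × 34.27 = 68.5.
Round up to the next whole participant.

n = 69 per group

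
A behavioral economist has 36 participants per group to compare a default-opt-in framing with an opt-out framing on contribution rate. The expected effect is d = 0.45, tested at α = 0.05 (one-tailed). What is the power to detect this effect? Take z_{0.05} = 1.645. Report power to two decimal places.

For two equal groups, power = Φ(d·√(n/2) − z_{α}).
d·√(n/2) = 0.45 × √(36/2) = 0.45 × 4.243 = 1.909.
z_β = 1.909 − 1.645 = 0.264.
Power = Φ(0.264) = 0.604.

power ≈ 0.60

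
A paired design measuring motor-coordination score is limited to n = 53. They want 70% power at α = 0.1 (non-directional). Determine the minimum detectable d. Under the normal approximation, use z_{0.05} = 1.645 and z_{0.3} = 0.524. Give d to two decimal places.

For a single sample (or paired design) of n = 53: d_min = (z_{α/2} + z_β)/√n.
z-sum = 1.645 + 0.524 = 2.169.
d_min = 2.169 / √53 = 2.169 / 7.280 = 0.298.

d_min ≈ 0.30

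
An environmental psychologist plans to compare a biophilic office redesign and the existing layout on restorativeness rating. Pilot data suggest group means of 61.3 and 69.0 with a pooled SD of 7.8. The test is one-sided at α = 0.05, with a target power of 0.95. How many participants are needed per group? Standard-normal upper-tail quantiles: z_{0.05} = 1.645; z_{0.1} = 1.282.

n = 23 per group

Cohen's d = |M₁ − M₂| / SD_pooled = |61.3 − 69.0| / 7.8 = 7.7 / 7.8 = 0.987.
For two independent groups with equal n: n = 2·((z_{α} + z_β) / d)².
z_{α} + z_β = 1.645 + 1.645 = 3.290.
n = 2 × (3.290 / 0.987)² = 2 × 3.333² = 2 × 11.11 = 22.2.
Round up to the next whole participant.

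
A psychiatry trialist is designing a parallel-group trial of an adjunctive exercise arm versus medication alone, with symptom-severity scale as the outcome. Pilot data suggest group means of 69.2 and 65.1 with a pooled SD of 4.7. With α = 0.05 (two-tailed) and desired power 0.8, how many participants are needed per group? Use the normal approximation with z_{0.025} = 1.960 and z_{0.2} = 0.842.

Cohen's d = |M₁ − M₂| / SD_pooled = |69.2 − 65.1| / 4.7 = 4.1 / 4.7 = 0.872.
For two independent groups with equal n: n = 2·((z_{α/2} + z_β) / d)².
z_{α/2} + z_β = 1.960 + 0.842 = 2.802.
n = 2 × (2.802 / 0.872)² = 2 × 3.213² = 2 × 10.33 = 20.7.
Round up to the next whole participant.

n = 21 per group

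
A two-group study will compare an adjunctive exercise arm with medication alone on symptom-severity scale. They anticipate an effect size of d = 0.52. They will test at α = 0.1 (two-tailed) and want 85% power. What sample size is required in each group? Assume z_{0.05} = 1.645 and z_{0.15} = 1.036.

n = 54 per group

For two independent groups with equal n: n = 2·((z_{α/2} + z_β) / d)².
z_{α/2} + z_β = 1.645 + 1.036 = 2.681.
n = 2 × (2.681 / 0.52)² = 2 × 5.156² = 2 × 26.58 = 53.2.
Round up to the next whole participant.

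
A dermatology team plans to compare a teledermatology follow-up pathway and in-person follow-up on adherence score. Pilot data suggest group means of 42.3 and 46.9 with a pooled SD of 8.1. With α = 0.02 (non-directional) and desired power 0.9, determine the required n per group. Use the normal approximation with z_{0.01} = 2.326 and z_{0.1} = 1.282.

n = 81 per group

Cohen's d = |M₁ − M₂| / SD_pooled = |42.3 − 46.9| / 8.1 = 4.6 / 8.1 = 0.568.
For two independent groups with equal n: n = 2·((z_{α/2} + z_β) / d)².
z_{α/2} + z_β = 2.326 + 1.282 = 3.608.
n = 2 × (3.608 / 0.568)² = 2 × 6.352² = 2 × 40.35 = 80.7.
Round up to the next whole participant.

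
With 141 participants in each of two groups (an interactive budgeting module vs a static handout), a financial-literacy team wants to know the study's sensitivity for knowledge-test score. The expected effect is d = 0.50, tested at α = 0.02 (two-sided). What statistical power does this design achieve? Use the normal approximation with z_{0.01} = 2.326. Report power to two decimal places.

power ≈ 0.97

For two equal groups, power = Φ(d·√(n/2) − z_{α/2}).
d·√(n/2) = 0.50 × √(141/2) = 0.50 × 8.396 = 4.198.
z_β = 4.198 − 2.326 = 1.872.
Power = Φ(1.872) = 0.969.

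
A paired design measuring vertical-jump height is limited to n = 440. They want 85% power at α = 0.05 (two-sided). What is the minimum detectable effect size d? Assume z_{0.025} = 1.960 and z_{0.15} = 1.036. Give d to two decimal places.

d_min ≈ 0.14

For a single sample (or paired design) of n = 440: d_min = (z_{α/2} + z_β)/√n.
z-sum = 1.960 + 1.036 = 2.996.
d_min = 2.996 / √440 = 2.996 / 20.976 = 0.143.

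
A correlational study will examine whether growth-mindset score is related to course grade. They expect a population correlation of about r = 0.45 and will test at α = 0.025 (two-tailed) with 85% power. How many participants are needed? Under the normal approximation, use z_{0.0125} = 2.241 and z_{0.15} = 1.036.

n = 49

Fisher's z: C = ½·ln((1+r)/(1−r)) = ½·ln(2.6364) = 0.4847.
n = ((z_{α/2} + z_β)/C)² + 3.
(2.241 + 1.036) / 0.4847 = 3.277 / 0.4847 = 6.761.
n = 6.761² + 3 = 45.71 + 3 = 48.7.
Round up.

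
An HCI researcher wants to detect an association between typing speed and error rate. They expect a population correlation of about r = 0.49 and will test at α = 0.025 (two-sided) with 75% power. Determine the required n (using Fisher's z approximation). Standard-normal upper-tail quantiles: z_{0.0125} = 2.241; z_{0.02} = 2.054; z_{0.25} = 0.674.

Fisher's z: C = ½·ln((1+r)/(1−r)) = ½·ln(2.9216) = 0.5361.
n = ((z_{α/2} + z_β)/C)² + 3.
(2.241 + 0.674) / 0.5361 = 2.915 / 0.5361 = 5.437.
n = 5.437² + 3 = 29.57 + 3 = 32.6.
Round up.

n = 33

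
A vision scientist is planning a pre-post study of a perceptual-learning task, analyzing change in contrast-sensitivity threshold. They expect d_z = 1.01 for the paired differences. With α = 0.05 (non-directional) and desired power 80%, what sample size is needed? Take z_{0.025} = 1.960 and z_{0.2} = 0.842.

For a paired (one-sample on differences) test: n = ((z_{α/2} + z_β) / d)².
z_{α/2} + z_β = 1.960 + 0.842 = 2.802.
n = (2.802 / 1.01)² = 2.774² = 7.70.
Round up.

n = 8 pairs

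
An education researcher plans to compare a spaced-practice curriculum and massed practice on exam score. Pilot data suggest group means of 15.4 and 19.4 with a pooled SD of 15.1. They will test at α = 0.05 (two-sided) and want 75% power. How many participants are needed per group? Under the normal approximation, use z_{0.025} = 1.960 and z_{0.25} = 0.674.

n = 198 per group

Cohen's d = |M₁ − M₂| / SD_pooled = |15.4 − 19.4| / 15.1 = 4.0 / 15.1 = 0.265.
For two independent groups with equal n: n = 2·((z_{α/2} + z_β) / d)².
z_{α/2} + z_β = 1.960 + 0.674 = 2.634.
n = 2 × (2.634 / 0.265)² = 2 × 9.940² = 2 × 98.80 = 197.6.
Round up to the next whole participant.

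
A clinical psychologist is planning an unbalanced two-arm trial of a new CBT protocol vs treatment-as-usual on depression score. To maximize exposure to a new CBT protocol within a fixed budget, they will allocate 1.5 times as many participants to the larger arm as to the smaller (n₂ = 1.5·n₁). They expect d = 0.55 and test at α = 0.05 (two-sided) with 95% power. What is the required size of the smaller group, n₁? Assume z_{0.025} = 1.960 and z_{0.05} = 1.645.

With allocation ratio k = n₂/n₁ = 1.5, Var(x̄₁−x̄₂) = σ²(1/n₁ + 1/(k·n₁)) = σ²·(k+1)/(k·n₁).
So n₁ = (1 + 1/k)·((z_{α/2} + z_β)/d)² = 1.667 × (3.605/0.55)².
n₁ = 1.667 × 42.96 = 71.6.
Round up: n₁ = 72, giving n₂ = 1.5 × 72 = 108.

n₁ = 72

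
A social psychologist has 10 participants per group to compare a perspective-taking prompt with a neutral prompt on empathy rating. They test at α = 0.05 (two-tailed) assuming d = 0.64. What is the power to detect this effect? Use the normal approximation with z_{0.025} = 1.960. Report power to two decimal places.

For two equal groups, power = Φ(d·√(n/2) − z_{α/2}).
d·√(n/2) = 0.64 × √(10/2) = 0.64 × 2.236 = 1.431.
z_β = 1.431 − 1.960 = -0.529.
Power = Φ(-0.529) = 0.298.

power ≈ 0.30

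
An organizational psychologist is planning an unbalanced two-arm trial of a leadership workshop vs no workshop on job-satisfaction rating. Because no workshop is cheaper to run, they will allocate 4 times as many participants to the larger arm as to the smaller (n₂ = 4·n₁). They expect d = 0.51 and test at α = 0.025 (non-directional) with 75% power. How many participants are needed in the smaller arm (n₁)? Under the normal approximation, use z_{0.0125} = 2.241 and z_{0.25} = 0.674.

n₁ = 41

With allocation ratio k = n₂/n₁ = 4, Var(x̄₁−x̄₂) = σ²(1/n₁ + 1/(k·n₁)) = σ²·(k+1)/(k·n₁).
So n₁ = (1 + 1/k)·((z_{α/2} + z_β)/d)² = 1.250 × (2.915/0.51)².
n₁ = 1.250 × 32.67 = 40.8.
Round up: n₁ = 41, giving n₂ = 4 × 41 = 164.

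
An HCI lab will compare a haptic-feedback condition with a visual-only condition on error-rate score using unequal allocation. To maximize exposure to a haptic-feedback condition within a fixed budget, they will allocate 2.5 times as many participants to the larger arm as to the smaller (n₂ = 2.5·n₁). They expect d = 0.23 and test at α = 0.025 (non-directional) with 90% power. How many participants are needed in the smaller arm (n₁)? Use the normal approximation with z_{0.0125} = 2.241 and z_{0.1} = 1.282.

With allocation ratio k = n₂/n₁ = 2.5, Var(x̄₁−x̄₂) = σ²(1/n₁ + 1/(k·n₁)) = σ²·(k+1)/(k·n₁).
So n₁ = (1 + 1/k)·((z_{α/2} + z_β)/d)² = 1.400 × (3.523/0.23)².
n₁ = 1.400 × 234.62 = 328.5.
Round up: n₁ = 329, giving n₂ = ⌈2.5 × 329⌉ = ⌈822.5⌉ = 823.

n₁ = 329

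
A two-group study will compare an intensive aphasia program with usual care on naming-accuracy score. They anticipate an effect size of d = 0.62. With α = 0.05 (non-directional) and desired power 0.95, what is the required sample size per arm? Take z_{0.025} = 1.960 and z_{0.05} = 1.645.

n = 68 per group

For two independent groups with equal n: n = 2·((z_{α/2} + z_β) / d)².
z_{α/2} + z_β = 1.960 + 1.645 = 3.605.
n = 2 × (3.605 / 0.62)² = 2 × 5.815² = 2 × 33.81 = 67.6.
Round up to the next whole participant.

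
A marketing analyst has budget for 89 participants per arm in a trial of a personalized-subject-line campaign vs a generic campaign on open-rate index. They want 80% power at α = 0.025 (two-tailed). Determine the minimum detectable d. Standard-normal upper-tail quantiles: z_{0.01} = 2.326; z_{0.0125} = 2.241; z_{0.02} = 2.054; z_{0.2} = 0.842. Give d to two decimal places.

For two independent groups of n = 89 each: d_min = (z_{α/2} + z_β)·√(2/n).
z-sum = 2.241 + 0.842 = 3.083.
d_min = 3.083 × √(2/89) = 3.083 × 0.1499 = 0.462.

d_min ≈ 0.46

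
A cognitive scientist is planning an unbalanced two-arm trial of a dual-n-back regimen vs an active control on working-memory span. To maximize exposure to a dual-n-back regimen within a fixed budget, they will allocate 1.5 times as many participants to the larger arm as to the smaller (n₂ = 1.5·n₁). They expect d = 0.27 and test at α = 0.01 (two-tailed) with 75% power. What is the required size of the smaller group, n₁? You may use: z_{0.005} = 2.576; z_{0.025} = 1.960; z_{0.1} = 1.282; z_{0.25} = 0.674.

With allocation ratio k = n₂/n₁ = 1.5, Var(x̄₁−x̄₂) = σ²(1/n₁ + 1/(k·n₁)) = σ²·(k+1)/(k·n₁).
So n₁ = (1 + 1/k)·((z_{α/2} + z_β)/d)² = 1.667 × (3.250/0.27)².
n₁ = 1.667 × 144.89 = 241.5.
Round up: n₁ = 242, giving n₂ = 1.5 × 242 = 363.

n₁ = 242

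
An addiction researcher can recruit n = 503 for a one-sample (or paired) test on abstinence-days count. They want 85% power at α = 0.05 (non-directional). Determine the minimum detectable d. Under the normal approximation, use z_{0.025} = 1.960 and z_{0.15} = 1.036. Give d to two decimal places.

d_min ≈ 0.13

For a single sample (or paired design) of n = 503: d_min = (z_{α/2} + z_β)/√n.
z-sum = 1.960 + 1.036 = 2.996.
d_min = 2.996 / √503 = 2.996 / 22.428 = 0.134.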